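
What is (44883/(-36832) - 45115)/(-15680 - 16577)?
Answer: 1661720563/1188089824 ≈ 1.3986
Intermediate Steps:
(44883/(-36832) - 45115)/(-15680 - 16577) = (44883*(-1/36832) - 45115)/(-32257) = (-44883/36832 - 45115)*(-1/32257) = -1661720563/36832*(-1/32257) = 1661720563/1188089824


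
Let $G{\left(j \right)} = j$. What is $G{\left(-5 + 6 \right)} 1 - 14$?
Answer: $-13$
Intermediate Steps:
$G{\left(-5 + 6 \right)} 1 - 14 = \left(-5 + 6\right) 1 - 14 = 1 \cdot 1 - 14 = 1 - 14 = -13$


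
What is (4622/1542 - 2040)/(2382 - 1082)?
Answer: -1570529/1002300 ≈ -1.5669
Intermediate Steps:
(4622/1542 - 2040)/(2382 - 1082) = (4622*(1/1542) - 2040)/1300 = (2311/771 - 2040)*(1/1300) = -1570529/771*1/1300 = -1570529/1002300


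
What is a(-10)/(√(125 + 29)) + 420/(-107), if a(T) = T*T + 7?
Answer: -420/107 + 107*√154/154 ≈ 4.6971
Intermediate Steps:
a(T) = 7 + T² (a(T) = T² + 7 = 7 + T²)
a(-10)/(√(125 + 29)) + 420/(-107) = (7 + (-10)²)/(√(125 + 29)) + 420/(-107) = (7 + 100)/(√154) + 420*(-1/107) = 107*(√154/154) - 420/107 = 107*√154/154 - 420/107 = -420/107 + 107*√154/154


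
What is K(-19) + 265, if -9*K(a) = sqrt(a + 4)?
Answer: 265 - I*sqrt(15)/9 ≈ 265.0 - 0.43033*I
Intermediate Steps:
K(a) = -sqrt(4 + a)/9 (K(a) = -sqrt(a + 4)/9 = -sqrt(4 + a)/9)
K(-19) + 265 = -sqrt(4 - 19)/9 + 265 = -I*sqrt(15)/9 + 265 = 265 - I*sqrt(15)/9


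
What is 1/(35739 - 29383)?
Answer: 1/6356 ≈ 0.00015733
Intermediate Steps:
1/(35739 - 29383) = 1/6356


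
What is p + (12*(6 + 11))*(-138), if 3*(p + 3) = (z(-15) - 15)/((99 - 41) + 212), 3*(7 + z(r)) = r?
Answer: -844651/30 ≈ -28155.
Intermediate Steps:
z(r) = -7 + r/3
p = -91/30 (p = -3 + (((-7 + (1/3)*(-15)) - 15)/((99 - 41) + 212))/3 = -3 + (((-7 - 5) - 15)/(58 + 212))/3 = -3 + ((-12 - 15)/270)/3 = -3 + (-27*1/270)/3 = -3 + (1/3)*(-1/10) = -3 - 1/30 = -91/30 ≈ -3.0333)
p + (12*(6 + 11))*(-138) = -91/30 + (12*(6 + 11))*(-138) = -91/30 + (12*17)*(-138) = -91/30 + 204*(-138) = -91/30 - 28152 = -844651/30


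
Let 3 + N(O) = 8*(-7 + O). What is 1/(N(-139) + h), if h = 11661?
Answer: 1/10490 ≈ 9.5329e-5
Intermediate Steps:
N(O) = -59 + 8*O (N(O) = -3 + 8*(-7 + O) = -3 + (-56 + 8*O) = -59 + 8*O)
1/(N(-139) + h) = 1/((-59 + 8*(-139)) + 11661) = 1/((-59 - 1112) + 11661) = 1/(-1171 + 11661) = 1/10490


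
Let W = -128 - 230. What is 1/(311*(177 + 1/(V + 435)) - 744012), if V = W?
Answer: -77/53049994 ≈ -1.4515e-6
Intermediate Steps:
W = -358
V = -358
1/(311*(177 + 1/(V + 435)) - 744012) = 1/(311*(177 + 1/(-358 + 435)) - 744012) = 1/(311*(177 + 1/77) - 744012) = 1/(311*(13630/77) - 744012) = 1/(4238930/77 - 744012) = 1/(-53049994/77) = -77/53049994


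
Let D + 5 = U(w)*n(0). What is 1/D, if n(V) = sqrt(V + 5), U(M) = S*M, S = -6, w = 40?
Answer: 1/57595 - 48*sqrt(5)/57595 ≈ -0.0018462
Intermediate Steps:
U(M) = -6*M
n(V) = sqrt(5 + V)
D = -5 - 240*sqrt(5) (D = -5 + (-6*40)*sqrt(5 + 0) = -5 - 240*sqrt(5) ≈ -541.66)
1/D = 1/(-5 - 240*sqrt(5))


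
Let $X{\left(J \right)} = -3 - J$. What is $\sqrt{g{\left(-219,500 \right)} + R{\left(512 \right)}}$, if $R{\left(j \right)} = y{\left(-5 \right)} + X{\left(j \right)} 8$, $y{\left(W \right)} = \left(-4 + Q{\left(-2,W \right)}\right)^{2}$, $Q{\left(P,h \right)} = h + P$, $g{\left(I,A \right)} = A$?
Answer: $i \sqrt{3499} \approx 59.152 i$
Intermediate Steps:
$Q{\left(P,h \right)} = P + h$
$y{\left(W \right)} = \left(-6 + W\right)^{2}$ ($y{\left(W \right)} = \left(-4 + \left(-2 + W\right)\right)^{2} = \left(-6 + W\right)^{2}$)
$R{\left(j \right)} = 97 - 8 j$ ($R{\left(j \right)} = \left(-6 - 5\right)^{2} + \left(-3 - j\right) 8 = \left(-11\right)^{2} - \left(24 + 8 j\right) = 121 - \left(24 + 8 j\right) = 97 - 8 j$)
$\sqrt{g{\left(-219,500 \right)} + R{\left(512 \right)}} = \sqrt{500 + \left(97 - 4096\right)} = \sqrt{500 - 3999} = \sqrt{-3499} = i \sqrt{3499}$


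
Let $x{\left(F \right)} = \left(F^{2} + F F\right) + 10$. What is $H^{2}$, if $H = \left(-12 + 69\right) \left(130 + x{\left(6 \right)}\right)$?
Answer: $146023056$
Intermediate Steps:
$x{\left(F \right)} = 10 + 2 F^{2}$ ($x{\left(F \right)} = \left(F^{2} + F^{2}\right) + 10 = 2 F^{2} + 10 = 10 + 2 F^{2}$)
$H = 12084$ ($H = \left(-12 + 69\right) \left(130 + \left(10 + 2 \cdot 6^{2}\right)\right) = 57 \left(130 + \left(10 + 2 \cdot 36\right)\right) = 57 \left(130 + \left(10 + 72\right)\right) = 57 \left(130 + 82\right) = 57 \cdot 212 = 12084$)
$H^{2} = 12084^{2} = 146023056$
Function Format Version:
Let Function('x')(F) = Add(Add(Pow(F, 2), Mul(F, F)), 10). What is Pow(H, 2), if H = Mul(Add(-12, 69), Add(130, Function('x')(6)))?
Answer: 146023056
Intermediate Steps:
Function('x')(F) = Add(10, Mul(2, Pow(F, 2))) (Function('x')(F) = Add(Add(Pow(F, 2), Pow(F, 2)), 10) = Add(Mul(2, Pow(F, 2)), 10) = Add(10, Mul(2, Pow(F, 2))))
H = 12084 (H = Mul(Add(-12, 69), Add(130, Add(10, Mul(2, Pow(6, 2))))) = Mul(57, Add(130, Add(10, Mul(2, 36)))) = Mul(57, Add(130, Add(10, 72))) = Mul(57, Add(130, 82)) = Mul(57, 212) = 12084)
Pow(H, 2) = Pow(12084, 2) = 146023056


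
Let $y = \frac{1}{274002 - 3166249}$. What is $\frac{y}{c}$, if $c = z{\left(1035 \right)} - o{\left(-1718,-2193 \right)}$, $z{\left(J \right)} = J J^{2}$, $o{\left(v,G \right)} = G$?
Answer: $- \frac{1}{3206692290512796} \approx -3.1185 \cdot 10^{-16}$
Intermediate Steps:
$y = - \frac{1}{2892247}$ ($y = \frac{1}{-2892247} = - \frac{1}{2892247} \approx -3.4575 \cdot 10^{-7}$)
$z{\left(J \right)} = J^{3}$
$c = 1108720068$ ($c = 1035^{3} - -2193 = 1108717875 + 2193 = 1108720068$)
$\frac{y}{c} = - \frac{1}{2892247 \cdot 1108720068} = \left(- \frac{1}{2892247}\right) \frac{1}{1108720068} = - \frac{1}{3206692290512796}$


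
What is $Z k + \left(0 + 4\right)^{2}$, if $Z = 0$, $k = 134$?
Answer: $16$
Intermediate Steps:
$Z k + \left(0 + 4\right)^{2} = 0 \cdot 134 + \left(0 + 4\right)^{2} = 0 + 4^{2} = 0 + 16 = 16$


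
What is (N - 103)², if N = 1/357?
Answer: 1352032900/127449 ≈ 10608.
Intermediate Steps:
N = 1/357 ≈ 0.0028011
(N - 103)² = (1/357 - 103)² = (-36770/357)² = 1352032900/127449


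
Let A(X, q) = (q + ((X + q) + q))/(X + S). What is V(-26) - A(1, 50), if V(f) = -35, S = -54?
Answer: -1704/53 ≈ -32.151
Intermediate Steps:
A(X, q) = (X + 3*q)/(-54 + X) (A(X, q) = (q + ((X + q) + q))/(X - 54) = (q + (X + 2*q))/(-54 + X) = (X + 3*q)/(-54 + X))
V(-26) - A(1, 50) = -35 - (1 + 3*50)/(-54 + 1) = -35 - (1 + 150)/(-53) = -35 - (-1)*151/53 = -35 - 1*(-151/53) = -35 + 151/53 = -1704/53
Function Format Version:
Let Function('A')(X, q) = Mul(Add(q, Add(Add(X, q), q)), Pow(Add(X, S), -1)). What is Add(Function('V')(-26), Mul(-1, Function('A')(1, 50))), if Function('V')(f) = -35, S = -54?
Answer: Rational(-1704, 53) ≈ -32.151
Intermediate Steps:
Function('A')(X, q) = Mul(Pow(Add(-54, X), -1), Add(X, Mul(3, q))) (Function('A')(X, q) = Mul(Add(q, Add(Add(X, q), q)), Pow(Add(X, -54), -1)) = Mul(Add(q, Add(X, Mul(2, q))), Pow(Add(-54, X), -1)) = Mul(Add(X, Mul(3, q)), Pow(Add(-54, X), -1)) = Mul(Pow(Add(-54, X), -1), Add(X, Mul(3, q))))
Add(Function('V')(-26), Mul(-1, Function('A')(1, 50))) = Add(-35, Mul(-1, Mul(Pow(Add(-54, 1), -1), Add(1, Mul(3, 50))))) = Add(-35, Mul(-1, Mul(Pow(-53, -1), Add(1, 150)))) = Add(-35, Mul(-1, Mul(Rational(-1, 53), 151))) = Add(-35, Mul(-1, Rational(-151, 53))) = Add(-35, Rational(151, 53)) = Rational(-1704, 53)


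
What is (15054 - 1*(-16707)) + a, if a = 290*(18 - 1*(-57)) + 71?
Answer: 53582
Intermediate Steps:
a = 21821 (a = 290*(18 + 57) + 71 = 290*75 + 71 = 21750 + 71 = 21821)
(15054 - 1*(-16707)) + a = (15054 - 1*(-16707)) + 21821 = (15054 + 16707) + 21821 = 31761 + 21821 = 53582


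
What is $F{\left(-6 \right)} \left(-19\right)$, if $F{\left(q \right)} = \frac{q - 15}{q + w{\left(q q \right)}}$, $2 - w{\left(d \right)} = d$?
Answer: $- \frac{399}{40} \approx -9.975$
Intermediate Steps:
$w{\left(d \right)} = 2 - d$
$F{\left(q \right)} = \frac{-15 + q}{2 + q - q^{2}}$ ($F{\left(q \right)} = \frac{q - 15}{q - \left(-2 + q q\right)} = \frac{-15 + q}{q - \left(-2 + q^{2}\right)} = \frac{-15 + q}{2 + q - q^{2}}$)
$F{\left(-6 \right)} \left(-19\right) = \frac{-15 - 6}{2 - 6 - \left(-6\right)^{2}} \left(-19\right) = \frac{1}{2 - 6 - 36} \left(-21\right) \left(-19\right) = \frac{1}{-40} \left(-21\right) \left(-19\right) = \left(- \frac{1}{40}\right) \left(-21\right) \left(-19\right) = \frac{21}{40} \left(-19\right) = - \frac{399}{40}$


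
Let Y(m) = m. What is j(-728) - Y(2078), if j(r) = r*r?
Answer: 527906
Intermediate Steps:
j(r) = r**2
j(-728) - Y(2078) = (-728)**2 - 1*2078 = 529984 - 2078 = 527906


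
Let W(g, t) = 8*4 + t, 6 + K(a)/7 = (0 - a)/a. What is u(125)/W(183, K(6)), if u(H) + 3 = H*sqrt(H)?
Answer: 3/17 - 625*sqrt(5)/17 ≈ -82.032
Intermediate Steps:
u(H) = -3 + H**(3/2) (u(H) = -3 + H*sqrt(H) = -3 + H**(3/2))
K(a) = -49 (K(a) = -42 + 7*((0 - a)/a) = -42 + 7*((-a)/a) = -42 + 7*(-1) = -42 - 7 = -49)
W(g, t) = 32 + t
u(125)/W(183, K(6)) = (-3 + 125**(3/2))/(32 - 49) = (-3 + 625*sqrt(5))/(-17) = (-3 + 625*sqrt(5))*(-1/17) = 3/17 - 625*sqrt(5)/17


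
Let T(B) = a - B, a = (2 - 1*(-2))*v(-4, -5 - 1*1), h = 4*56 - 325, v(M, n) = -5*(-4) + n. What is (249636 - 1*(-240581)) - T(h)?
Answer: 490060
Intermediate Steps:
v(M, n) = 20 + n
h = -101 (h = 224 - 325 = -101)
a = 56 (a = (2 - 1*(-2))*(20 + (-5 - 1*1)) = (2 + 2)*(20 + (-5 - 1)) = 4*(20 - 6) = 4*14 = 56)
T(B) = 56 - B
(249636 - 1*(-240581)) - T(h) = (249636 - 1*(-240581)) - (56 - 1*(-101)) = (249636 + 240581) - (56 + 101) = 490217 - 1*157 = 490217 - 157 = 490060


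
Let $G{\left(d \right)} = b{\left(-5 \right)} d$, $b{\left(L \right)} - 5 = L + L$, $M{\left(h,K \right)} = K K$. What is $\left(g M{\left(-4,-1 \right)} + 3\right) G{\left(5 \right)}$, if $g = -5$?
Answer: $50$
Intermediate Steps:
$M{\left(h,K \right)} = K^{2}$
$b{\left(L \right)} = 5 + 2 L$ ($b{\left(L \right)} = 5 + \left(L + L\right) = 5 + 2 L$)
$G{\left(d \right)} = - 5 d$ ($G{\left(d \right)} = \left(5 + 2 \left(-5\right)\right) d = \left(5 - 10\right) d = - 5 d$)
$\left(g M{\left(-4,-1 \right)} + 3\right) G{\left(5 \right)} = \left(- 5 \left(-1\right)^{2} + 3\right) \left(\left(-5\right) 5\right) = \left(\left(-5\right) 1 + 3\right) \left(-25\right) = \left(-5 + 3\right) \left(-25\right) = \left(-2\right) \left(-25\right) = 50$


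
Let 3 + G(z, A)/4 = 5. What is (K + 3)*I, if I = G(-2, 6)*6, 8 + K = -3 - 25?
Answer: -1584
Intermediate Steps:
G(z, A) = 8 (G(z, A) = -12 + 4*5 = -12 + 20 = 8)
K = -36 (K = -8 + (-3 - 25) = -8 - 28 = -36)
I = 48 (I = 8*6 = 48)
(K + 3)*I = (-36 + 3)*48 = -33*48 = -1584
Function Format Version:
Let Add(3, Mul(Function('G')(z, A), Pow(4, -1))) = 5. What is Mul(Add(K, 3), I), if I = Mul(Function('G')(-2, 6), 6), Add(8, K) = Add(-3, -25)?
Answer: -1584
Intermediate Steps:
Function('G')(z, A) = 8 (Function('G')(z, A) = Add(-12, Mul(4, 5)) = Add(-12, 20) = 8)
K = -36 (K = Add(-8, Add(-3, -25)) = Add(-8, -28) = -36)
I = 48 (I = Mul(8, 6) = 48)
Mul(Add(K, 3), I) = Mul(Add(-36, 3), 48) = Mul(-33, 48) = -1584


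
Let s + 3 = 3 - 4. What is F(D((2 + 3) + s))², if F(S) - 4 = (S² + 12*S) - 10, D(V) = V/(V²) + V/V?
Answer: 484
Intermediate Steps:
s = -4 (s = -3 + (3 - 4) = -3 - 1 = -4)
D(V) = 1 + 1/V (D(V) = V/V² + 1 = 1/V + 1 = 1 + 1/V)
F(S) = -6 + S² + 12*S (F(S) = 4 + ((S² + 12*S) - 10) = 4 + (-10 + S² + 12*S) = -6 + S² + 12*S)
F(D((2 + 3) + s))² = (-6 + ((1 + ((2 + 3) - 4))/((2 + 3) - 4))² + 12*((1 + ((2 + 3) - 4))/((2 + 3) - 4)))² = (-6 + ((1 + (5 - 4))/(5 - 4))² + 12*((1 + (5 - 4))/(5 - 4)))² = (-6 + ((1 + 1)/1)² + 12*((1 + 1)/1))² = (-6 + (1*2)² + 12*(1*2))² = (-6 + 2² + 12*2)² = (-6 + 4 + 24)² = 22² = 484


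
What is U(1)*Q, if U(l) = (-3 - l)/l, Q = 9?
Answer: -36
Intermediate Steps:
U(l) = (-3 - l)/l
U(1)*Q = ((-3 - 1*1)/1)*9 = (1*(-3 - 1))*9 = (1*(-4))*9 = -4*9 = -36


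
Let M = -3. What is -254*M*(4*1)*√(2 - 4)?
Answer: 3048*I*√2 ≈ 4310.5*I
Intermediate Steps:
-254*M*(4*1)*√(2 - 4) = -254*(-12)*√(2 - 4) = -254*(-3*4)*√(-2) = -(-3048)*I*√2 = 3048*I*√2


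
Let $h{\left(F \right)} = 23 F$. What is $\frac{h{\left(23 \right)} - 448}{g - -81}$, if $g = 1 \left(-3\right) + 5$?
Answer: $\frac{81}{83} \approx 0.9759$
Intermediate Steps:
$g = 2$ ($g = -3 + 5 = 2$)
$\frac{h{\left(23 \right)} - 448}{g - -81} = \frac{23 \cdot 23 - 448}{2 - -81} = \frac{529 - 448}{2 + \left(-87 + 168\right)} = \frac{1}{2 + 81} \cdot 81 = \frac{1}{83} \cdot 81 = \frac{81}{83}$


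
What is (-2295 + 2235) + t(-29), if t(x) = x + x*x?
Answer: 752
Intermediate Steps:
t(x) = x + x²
(-2295 + 2235) + t(-29) = (-2295 + 2235) - 29*(1 - 29) = -60 - 29*(-28) = -60 + 812 = 752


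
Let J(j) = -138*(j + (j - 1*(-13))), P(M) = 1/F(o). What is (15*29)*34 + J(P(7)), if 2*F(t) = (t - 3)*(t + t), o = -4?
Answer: 90903/7 ≈ 12986.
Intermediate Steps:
F(t) = t*(-3 + t) (F(t) = ((t - 3)*(t + t))/2 = ((-3 + t)*(2*t))/2 = (2*t*(-3 + t))/2 = t*(-3 + t))
P(M) = 1/28 (P(M) = 1/(-4*(-3 - 4)) = 1/(-4*(-7)) = 1/28)
J(j) = -1794 - 276*j (J(j) = -138*(j + (j + 13)) = -138*(j + (13 + j)) = -138*(13 + 2*j) = -1794 - 276*j)
(15*29)*34 + J(P(7)) = (15*29)*34 + (-1794 - 276*1/28) = 435*34 + (-1794 - 69/7) = 14790 - 12627/7 = 90903/7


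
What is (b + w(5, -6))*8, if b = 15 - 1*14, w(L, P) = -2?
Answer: -8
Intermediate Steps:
b = 1 (b = 15 - 14 = 1)
(b + w(5, -6))*8 = (1 - 2)*8 = -1*8 = -8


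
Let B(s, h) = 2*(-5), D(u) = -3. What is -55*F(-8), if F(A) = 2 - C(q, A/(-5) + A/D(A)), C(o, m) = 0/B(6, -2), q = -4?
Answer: -110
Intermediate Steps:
B(s, h) = -10
C(o, m) = 0 (C(o, m) = 0/(-10) = 0*(-⅒) = 0)
F(A) = 2 (F(A) = 2 - 1*0 = 2 + 0 = 2)
-55*F(-8) = -55*2 = -110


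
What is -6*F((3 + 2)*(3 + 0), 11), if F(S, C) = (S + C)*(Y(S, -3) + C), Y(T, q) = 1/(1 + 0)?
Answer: -1872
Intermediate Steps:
Y(T, q) = 1 (Y(T, q) = 1/1 = 1)
F(S, C) = (1 + C)*(C + S) (F(S, C) = (S + C)*(1 + C) = (C + S)*(1 + C) = (1 + C)*(C + S))
-6*F((3 + 2)*(3 + 0), 11) = -6*(11 + (3 + 2)*(3 + 0) + 11² + 11*((3 + 2)*(3 + 0))) = -6*(11 + 5*3 + 121 + 11*(5*3)) = -6*(11 + 15 + 121 + 11*15) = -6*(11 + 15 + 121 + 165) = -6*312 = -1872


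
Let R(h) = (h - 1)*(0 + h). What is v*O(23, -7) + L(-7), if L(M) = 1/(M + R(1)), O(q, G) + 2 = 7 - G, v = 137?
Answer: 11507/7 ≈ 1643.9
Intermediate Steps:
R(h) = h*(-1 + h) (R(h) = (-1 + h)*h = h*(-1 + h))
O(q, G) = 5 - G (O(q, G) = -2 + (7 - G) = 5 - G)
L(M) = 1/M (L(M) = 1/(M + 1*(-1 + 1)) = 1/(M + 1*0) = 1/(M + 0) = 1/M)
v*O(23, -7) + L(-7) = 137*(5 - 1*(-7)) + 1/(-7) = 137*(5 + 7) - ⅐ = 137*12 - ⅐ = 1644 - ⅐ = 11507/7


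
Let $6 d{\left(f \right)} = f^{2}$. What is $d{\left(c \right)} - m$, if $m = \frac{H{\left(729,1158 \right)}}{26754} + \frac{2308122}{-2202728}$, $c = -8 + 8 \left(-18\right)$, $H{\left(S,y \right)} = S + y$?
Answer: $\frac{56746063679015}{14732946228} \approx 3851.6$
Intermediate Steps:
$c = -152$ ($c = -8 - 144 = -152$)
$d{\left(f \right)} = \frac{f^{2}}{6}$
$m = - \frac{4799579021}{4910982076}$ ($m = \frac{729 + 1158}{26754} + \frac{2308122}{-2202728} = 1887 \cdot \frac{1}{26754} + 2308122 \left(- \frac{1}{2202728}\right) = \frac{629}{8918} - \frac{1154061}{1101364} = - \frac{4799579021}{4910982076} \approx -0.97732$)
$d{\left(c \right)} - m = \frac{\left(-152\right)^{2}}{6} - - \frac{4799579021}{4910982076} = \frac{1}{6} \cdot 23104 + \frac{4799579021}{4910982076} = \frac{11552}{3} + \frac{4799579021}{4910982076} = \frac{56746063679015}{14732946228}$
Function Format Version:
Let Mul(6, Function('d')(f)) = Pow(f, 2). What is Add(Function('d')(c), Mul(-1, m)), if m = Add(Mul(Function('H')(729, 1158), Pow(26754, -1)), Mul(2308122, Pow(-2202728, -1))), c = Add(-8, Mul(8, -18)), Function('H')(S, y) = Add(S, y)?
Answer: Rational(56746063679015, 14732946228) ≈ 3851.6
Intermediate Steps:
c = -152 (c = Add(-8, -144) = -152)
Function('d')(f) = Mul(Rational(1, 6), Pow(f, 2))
m = Rational(-4799579021, 4910982076) (m = Add(Mul(Add(729, 1158), Pow(26754, -1)), Mul(2308122, Pow(-2202728, -1))) = Add(Mul(1887, Rational(1, 26754)), Mul(2308122, Rational(-1, 2202728))) = Add(Rational(629, 8918), Rational(-1154061, 1101364)) = Rational(-4799579021, 4910982076) ≈ -0.97732)
Add(Function('d')(c), Mul(-1, m)) = Add(Mul(Rational(1, 6), Pow(-152, 2)), Mul(-1, Rational(-4799579021, 4910982076))) = Add(Mul(Rational(1, 6), 23104), Rational(4799579021, 4910982076)) = Add(Rational(11552, 3), Rational(4799579021, 4910982076)) = Rational(56746063679015, 14732946228)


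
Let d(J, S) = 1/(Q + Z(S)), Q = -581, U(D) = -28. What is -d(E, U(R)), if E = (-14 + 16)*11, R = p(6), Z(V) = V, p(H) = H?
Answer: 1/609 ≈ 0.0016420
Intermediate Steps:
R = 6
E = 22 (E = 2*11 = 22)
d(J, S) = 1/(-581 + S)
-d(E, U(R)) = -1/(-581 - 28) = -1/(-609) = -1*(-1/609) = 1/609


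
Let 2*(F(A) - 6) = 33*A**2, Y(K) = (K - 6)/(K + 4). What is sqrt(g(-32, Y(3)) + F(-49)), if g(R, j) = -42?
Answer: sqrt(158322)/2 ≈ 198.95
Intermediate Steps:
Y(K) = (-6 + K)/(4 + K)
F(A) = 6 + 33*A**2/2 (F(A) = 6 + (33*A**2)/2 = 6 + 33*A**2/2)
sqrt(g(-32, Y(3)) + F(-49)) = sqrt(-42 + (6 + (33/2)*(-49)**2)) = sqrt(-42 + (6 + (33/2)*2401)) = sqrt(-42 + (6 + 79233/2)) = sqrt(-42 + 79245/2) = sqrt(79161/2) = sqrt(158322)/2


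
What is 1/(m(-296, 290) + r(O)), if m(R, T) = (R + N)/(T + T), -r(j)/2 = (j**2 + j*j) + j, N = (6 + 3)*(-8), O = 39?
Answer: -145/893582 ≈ -0.00016227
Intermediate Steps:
N = -72 (N = 9*(-8) = -72)
r(j) = -4*j**2 - 2*j (r(j) = -2*((j**2 + j*j) + j) = -2*((j**2 + j**2) + j) = -2*(2*j**2 + j) = -2*(j + 2*j**2) = -4*j**2 - 2*j)
m(R, T) = (-72 + R)/(2*T) (m(R, T) = (R - 72)/(T + T) = (-72 + R)/((2*T)) = (-72 + R)*(1/(2*T)) = (-72 + R)/(2*T))
1/(m(-296, 290) + r(O)) = 1/((1/2)*(-72 - 296)/290 - 2*39*(1 + 2*39)) = 1/((1/2)*(1/290)*(-368) - 2*39*(1 + 78)) = 1/(-92/145 - 2*39*79) = 1/(-92/145 - 6162) = 1/(-893582/145) = -145/893582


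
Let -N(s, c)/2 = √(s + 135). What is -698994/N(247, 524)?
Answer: 349497*√382/382 ≈ 17882.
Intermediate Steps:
N(s, c) = -2*√(135 + s) (N(s, c) = -2*√(s + 135) = -2*√(135 + s))
-698994/N(247, 524) = -698994*(-1/(2*√(135 + 247))) = -698994*(-√382/764) = -(-349497)*√382/382 = 349497*√382/382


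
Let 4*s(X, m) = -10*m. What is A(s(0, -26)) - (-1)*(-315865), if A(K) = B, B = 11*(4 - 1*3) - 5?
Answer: -315859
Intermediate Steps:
s(X, m) = -5*m/2 (s(X, m) = (-10*m)/4 = -5*m/2)
B = 6 (B = 11*(4 - 3) - 5 = 11*1 - 5 = 11 - 5 = 6)
A(K) = 6
A(s(0, -26)) - (-1)*(-315865) = 6 - (-1)*(-315865) = 6 - 1*315865 = 6 - 315865 = -315859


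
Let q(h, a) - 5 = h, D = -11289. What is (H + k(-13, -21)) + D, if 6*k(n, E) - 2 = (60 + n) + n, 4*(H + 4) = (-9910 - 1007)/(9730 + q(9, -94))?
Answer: -146644343/12992 ≈ -11287.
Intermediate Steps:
q(h, a) = 5 + h
H = -55607/12992 (H = -4 + ((-9910 - 1007)/(9730 + (5 + 9)))/4 = -4 + (-10917/(9730 + 14))/4 = -4 + (-10917/9744)/4 = -4 + (-10917*1/9744)/4 = -4 + (1/4)*(-3639/3248) = -4 - 3639/12992 = -55607/12992 ≈ -4.2801)
k(n, E) = 31/3 + n/3 (k(n, E) = 1/3 + ((60 + n) + n)/6 = 1/3 + (60 + 2*n)/6 = 1/3 + (10 + n/3) = 31/3 + n/3)
(H + k(-13, -21)) + D = (-55607/12992 + (31/3 + (1/3)*(-13))) - 11289 = (-55607/12992 + (31/3 - 13/3)) - 11289 = (-55607/12992 + 6) - 11289 = 22345/12992 - 11289 = -146644343/12992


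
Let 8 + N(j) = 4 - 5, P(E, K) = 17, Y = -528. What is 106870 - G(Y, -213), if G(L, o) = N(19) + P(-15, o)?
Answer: 106862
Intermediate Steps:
N(j) = -9 (N(j) = -8 + (4 - 5) = -8 - 1 = -9)
G(L, o) = 8 (G(L, o) = -9 + 17 = 8)
106870 - G(Y, -213) = 106870 - 1*8 = 106870 - 8 = 106862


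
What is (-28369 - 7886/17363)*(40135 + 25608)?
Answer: -32383610217919/17363 ≈ -1.8651e+9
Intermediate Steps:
(-28369 - 7886/17363)*(40135 + 25608) = (-28369 - 7886*1/17363)*65743 = (-28369 - 7886/17363)*65743 = -492578833/17363*65743 = -32383610217919/17363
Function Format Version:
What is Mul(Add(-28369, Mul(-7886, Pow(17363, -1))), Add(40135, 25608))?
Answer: Rational(-32383610217919, 17363) ≈ -1.8651e+9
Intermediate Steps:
Mul(Add(-28369, Mul(-7886, Pow(17363, -1))), Add(40135, 25608)) = Mul(Add(-28369, Mul(-7886, Rational(1, 17363))), 65743) = Mul(Add(-28369, Rational(-7886, 17363)), 65743) = Mul(Rational(-492578833, 17363), 65743) = Rational(-32383610217919, 17363)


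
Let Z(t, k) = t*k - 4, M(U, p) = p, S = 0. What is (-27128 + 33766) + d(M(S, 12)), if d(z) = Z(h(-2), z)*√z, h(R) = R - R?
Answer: 6638 - 8*√3 ≈ 6624.1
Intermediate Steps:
h(R) = 0
Z(t, k) = -4 + k*t (Z(t, k) = k*t - 4 = -4 + k*t)
d(z) = -4*√z (d(z) = (-4 + z*0)*√z = (-4 + 0)*√z = -4*√z)
(-27128 + 33766) + d(M(S, 12)) = (-27128 + 33766) - 8*√3 = 6638 - 8*√3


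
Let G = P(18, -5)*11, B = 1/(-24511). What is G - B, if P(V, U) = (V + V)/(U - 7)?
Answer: -808862/24511 ≈ -33.000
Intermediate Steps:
P(V, U) = 2*V/(-7 + U) (P(V, U) = (2*V)/(-7 + U) = 2*V/(-7 + U))
B = -1/24511 ≈ -4.0798e-5
G = -33 (G = (2*18/(-7 - 5))*11 = (2*18/(-12))*11 = (2*18*(-1/12))*11 = -3*11 = -33)
G - B = -33 - 1*(-1/24511) = -33 + 1/24511 = -808862/24511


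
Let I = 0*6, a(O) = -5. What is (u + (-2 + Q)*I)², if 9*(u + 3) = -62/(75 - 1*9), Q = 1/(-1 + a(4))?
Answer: 850084/88209 ≈ 9.6372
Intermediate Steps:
I = 0
Q = -⅙ (Q = 1/(-1 - 5) = 1/(-6) = -⅙ ≈ -0.16667)
u = -922/297 (u = -3 + (-62/(75 - 1*9))/9 = -3 + (-62/(75 - 9))/9 = -3 + (-62/66)/9 = -3 + (-62*1/66)/9 = -3 + (⅑)*(-31/33) = -3 - 31/297 = -922/297 ≈ -3.1044)
(u + (-2 + Q)*I)² = (-922/297 + (-2 - ⅙)*0)² = (-922/297 - 13/6*0)² = (-922/297 + 0)² = (-922/297)² = 850084/88209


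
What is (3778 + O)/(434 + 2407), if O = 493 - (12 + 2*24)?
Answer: 4211/2841 ≈ 1.4822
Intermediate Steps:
O = 433 (O = 493 - (12 + 48) = 493 - 1*60 = 493 - 60 = 433)
(3778 + O)/(434 + 2407) = (3778 + 433)/(434 + 2407) = 4211/2841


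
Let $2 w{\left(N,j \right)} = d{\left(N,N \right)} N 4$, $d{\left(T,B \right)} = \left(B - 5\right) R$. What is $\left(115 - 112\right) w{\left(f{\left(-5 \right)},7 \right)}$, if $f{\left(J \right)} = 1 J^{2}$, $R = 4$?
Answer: $12000$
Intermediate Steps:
$d{\left(T,B \right)} = -20 + 4 B$ ($d{\left(T,B \right)} = \left(B - 5\right) 4 = \left(-5 + B\right) 4 = -20 + 4 B$)
$f{\left(J \right)} = J^{2}$
$w{\left(N,j \right)} = 2 N \left(-20 + 4 N\right)$ ($w{\left(N,j \right)} = \frac{\left(-20 + 4 N\right) N 4}{2} = \frac{N \left(-20 + 4 N\right) 4}{2} = \frac{4 N \left(-20 + 4 N\right)}{2} = 2 N \left(-20 + 4 N\right)$)
$\left(115 - 112\right) w{\left(f{\left(-5 \right)},7 \right)} = \left(115 - 112\right) 8 \left(-5\right)^{2} \left(-5 + \left(-5\right)^{2}\right) = 3 \cdot 8 \cdot 25 \left(-5 + 25\right) = 3 \cdot 8 \cdot 25 \cdot 20 = 3 \cdot 4000 = 12000$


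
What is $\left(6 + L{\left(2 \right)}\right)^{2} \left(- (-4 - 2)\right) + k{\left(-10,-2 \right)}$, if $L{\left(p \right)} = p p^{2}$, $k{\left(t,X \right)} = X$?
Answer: $1174$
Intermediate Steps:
$L{\left(p \right)} = p^{3}$
$\left(6 + L{\left(2 \right)}\right)^{2} \left(- (-4 - 2)\right) + k{\left(-10,-2 \right)} = \left(6 + 2^{3}\right)^{2} \left(- (-4 - 2)\right) - 2 = \left(6 + 8\right)^{2} \left(\left(-1\right) \left(-6\right)\right) - 2 = 14^{2} \cdot 6 - 2 = 196 \cdot 6 - 2 = 1176 - 2 = 1174$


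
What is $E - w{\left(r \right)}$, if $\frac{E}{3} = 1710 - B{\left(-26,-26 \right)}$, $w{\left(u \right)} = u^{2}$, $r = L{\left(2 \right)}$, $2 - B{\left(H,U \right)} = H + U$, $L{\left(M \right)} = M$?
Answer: $4964$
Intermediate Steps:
$B{\left(H,U \right)} = 2 - H - U$ ($B{\left(H,U \right)} = 2 - \left(H + U\right) = 2 - H - U$)
$r = 2$
$E = 4968$ ($E = 3 \left(1710 - \left(2 - -26 - -26\right)\right) = 3 \left(1710 - \left(2 + 26 + 26\right)\right) = 3 \left(1710 - 54\right) = 3 \cdot 1656 = 4968$)
$E - w{\left(r \right)} = 4968 - 2^{2} = 4968 - 4 = 4964$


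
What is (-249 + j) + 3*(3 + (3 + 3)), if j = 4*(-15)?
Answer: -282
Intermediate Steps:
j = -60
(-249 + j) + 3*(3 + (3 + 3)) = (-249 - 60) + 3*(3 + (3 + 3)) = -309 + 3*(3 + 6) = -309 + 3*9 = -309 + 27 = -282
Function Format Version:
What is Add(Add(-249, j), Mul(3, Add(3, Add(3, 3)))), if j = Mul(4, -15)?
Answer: -282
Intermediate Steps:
j = -60
Add(Add(-249, j), Mul(3, Add(3, Add(3, 3)))) = Add(Add(-249, -60), Mul(3, Add(3, Add(3, 3)))) = Add(-309, Mul(3, Add(3, 6))) = Add(-309, Mul(3, 9)) = Add(-309, 27) = -282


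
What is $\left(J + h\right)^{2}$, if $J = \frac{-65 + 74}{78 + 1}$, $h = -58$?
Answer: $\frac{20912329}{6241} \approx 3350.8$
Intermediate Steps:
$J = \frac{9}{79} \approx 0.11392$
$\left(J + h\right)^{2} = \left(\frac{9}{79} - 58\right)^{2} = \left(- \frac{4573}{79}\right)^{2} = \frac{20912329}{6241}$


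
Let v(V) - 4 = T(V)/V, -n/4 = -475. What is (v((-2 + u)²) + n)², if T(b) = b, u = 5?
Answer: 3629025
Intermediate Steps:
n = 1900 (n = -4*(-475) = 1900)
v(V) = 5 (v(V) = 4 + V/V = 4 + 1 = 5)
(v((-2 + u)²) + n)² = (5 + 1900)² = 1905² = 3629025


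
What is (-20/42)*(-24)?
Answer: 80/7 ≈ 11.429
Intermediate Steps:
(-20/42)*(-24) = ((1/42)*(-20))*(-24) = -10/21*(-24) = 80/7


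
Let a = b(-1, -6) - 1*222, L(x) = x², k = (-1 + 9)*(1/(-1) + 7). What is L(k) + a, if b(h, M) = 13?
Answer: 2095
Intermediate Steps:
k = 48 (k = 8*(-1 + 7) = 8*6 = 48)
a = -209 (a = 13 - 1*222 = 13 - 222 = -209)
L(k) + a = 48² - 209 = 2304 - 209 = 2095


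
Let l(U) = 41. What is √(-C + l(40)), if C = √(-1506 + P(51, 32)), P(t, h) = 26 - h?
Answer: √(41 - 6*I*√42) ≈ 6.9824 - 2.7845*I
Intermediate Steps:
C = 6*I*√42 (C = √(-1506 + (26 - 1*32)) = √(-1506 + (26 - 32)) = √(-1506 - 6) = √(-1512) = 6*I*√42 ≈ 38.884*I)
√(-C + l(40)) = √(-6*I*√42 + 41) = √(41 - 6*I*√42)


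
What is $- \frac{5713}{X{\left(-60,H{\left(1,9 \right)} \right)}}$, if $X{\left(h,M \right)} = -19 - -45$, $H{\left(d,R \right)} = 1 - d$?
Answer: $- \frac{5713}{26} \approx -219.73$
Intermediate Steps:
$X{\left(h,M \right)} = 26$ ($X{\left(h,M \right)} = -19 + 45 = 26$)
$- \frac{5713}{X{\left(-60,H{\left(1,9 \right)} \right)}} = - \frac{5713}{26}$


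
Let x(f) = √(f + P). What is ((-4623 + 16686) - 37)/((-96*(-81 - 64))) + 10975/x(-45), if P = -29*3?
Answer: 6013/6960 - 10975*I*√33/66 ≈ 0.86394 - 955.25*I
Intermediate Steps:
P = -87
x(f) = √(-87 + f) (x(f) = √(f - 87) = √(-87 + f))
((-4623 + 16686) - 37)/((-96*(-81 - 64))) + 10975/x(-45) = ((-4623 + 16686) - 37)/((-96*(-81 - 64))) + 10975/(√(-87 - 45)) = (12063 - 37)/((-96*(-145))) + 10975/(√(-132)) = 12026/13920 + 10975/((2*I*√33)) = 12026*(1/13920) + 10975*(-I*√33/66) = 6013/6960 - 10975*I*√33/66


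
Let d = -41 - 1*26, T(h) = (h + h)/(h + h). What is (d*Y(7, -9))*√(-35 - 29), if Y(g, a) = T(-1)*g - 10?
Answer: 1608*I ≈ 1608.0*I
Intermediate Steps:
T(h) = 1 (T(h) = (2*h)/((2*h)) = (2*h)*(1/(2*h)) = 1)
d = -67 (d = -41 - 26 = -67)
Y(g, a) = -10 + g (Y(g, a) = 1*g - 10 = g - 10 = -10 + g)
(d*Y(7, -9))*√(-35 - 29) = (-67*(-10 + 7))*√(-35 - 29) = (-67*(-3))*√(-64) = 201*(8*I) = 1608*I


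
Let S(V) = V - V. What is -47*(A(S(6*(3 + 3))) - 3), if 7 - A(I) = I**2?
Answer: -188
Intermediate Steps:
S(V) = 0
A(I) = 7 - I**2
-47*(A(S(6*(3 + 3))) - 3) = -47*((7 - 1*0**2) - 3) = -47*((7 - 1*0) - 3) = -47*((7 + 0) - 3) = -47*(7 - 3) = -47*4 = -188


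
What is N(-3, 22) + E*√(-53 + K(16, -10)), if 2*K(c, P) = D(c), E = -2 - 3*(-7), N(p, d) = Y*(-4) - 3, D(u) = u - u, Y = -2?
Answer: 5 + 19*I*√53 ≈ 5.0 + 138.32*I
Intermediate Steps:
D(u) = 0
N(p, d) = 5 (N(p, d) = -2*(-4) - 3 = 8 - 3 = 5)
E = 19 (E = -2 + 21 = 19)
K(c, P) = 0 (K(c, P) = (½)*0 = 0)
N(-3, 22) + E*√(-53 + K(16, -10)) = 5 + 19*√(-53 + 0) = 5 + 19*√(-53) = 5 + 19*(I*√53) = 5 + 19*I*√53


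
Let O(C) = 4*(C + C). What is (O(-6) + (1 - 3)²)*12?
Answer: -528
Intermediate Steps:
O(C) = 8*C (O(C) = 4*(2*C) = 8*C)
(O(-6) + (1 - 3)²)*12 = (8*(-6) + (1 - 3)²)*12 = (-48 + (-2)²)*12 = (-48 + 4)*12 = -44*12 = -528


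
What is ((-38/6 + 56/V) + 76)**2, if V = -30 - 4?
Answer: 12033961/2601 ≈ 4626.7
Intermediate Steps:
V = -34
((-38/6 + 56/V) + 76)**2 = ((-38/6 + 56/(-34)) + 76)**2 = ((-38*1/6 + 56*(-1/34)) + 76)**2 = ((-19/3 - 28/17) + 76)**2 = (-407/51 + 76)**2 = (3469/51)**2 = 12033961/2601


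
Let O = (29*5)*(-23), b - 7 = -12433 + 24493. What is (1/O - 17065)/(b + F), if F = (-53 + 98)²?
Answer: -14227944/11749205 ≈ -1.2110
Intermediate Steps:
b = 12067 (b = 7 + (-12433 + 24493) = 7 + 12060 = 12067)
F = 2025 (F = 45² = 2025)
O = -3335 (O = 145*(-23) = -3335)
(1/O - 17065)/(b + F) = (1/(-3335) - 17065)/(12067 + 2025) = (-1/3335 - 17065)/14092 = -56911776/3335*1/14092 = -14227944/11749205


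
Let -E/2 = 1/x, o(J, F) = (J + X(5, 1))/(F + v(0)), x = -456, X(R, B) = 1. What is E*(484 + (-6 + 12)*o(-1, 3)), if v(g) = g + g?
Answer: 121/57 ≈ 2.1228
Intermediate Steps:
v(g) = 2*g
o(J, F) = (1 + J)/F (o(J, F) = (J + 1)/(F + 2*0) = (1 + J)/(F + 0) = (1 + J)/F)
E = 1/228 (E = -2/(-456) = -2*(-1/456) = 1/228 ≈ 0.0043860)
E*(484 + (-6 + 12)*o(-1, 3)) = (484 + (-6 + 12)*((1 - 1)/3))/228 = (484 + 6*((⅓)*0))/228 = (484 + 6*0)/228 = (484 + 0)/228 = (1/228)*484 = 121/57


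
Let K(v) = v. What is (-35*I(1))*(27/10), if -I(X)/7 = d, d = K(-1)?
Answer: -1323/2 ≈ -661.50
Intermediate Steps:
d = -1
I(X) = 7 (I(X) = -7*(-1) = 7)
(-35*I(1))*(27/10) = (-35*7)*(27/10) = -6615/10 = -245*27/10 = -1323/2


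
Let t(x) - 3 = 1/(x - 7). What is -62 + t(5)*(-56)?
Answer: -202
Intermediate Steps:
t(x) = 3 + 1/(-7 + x) (t(x) = 3 + 1/(x - 7) = 3 + 1/(-7 + x))
-62 + t(5)*(-56) = -62 + ((-20 + 3*5)/(-7 + 5))*(-56) = -62 + ((-20 + 15)/(-2))*(-56) = -62 - ½*(-5)*(-56) = -62 + (5/2)*(-56) = -62 - 140 = -202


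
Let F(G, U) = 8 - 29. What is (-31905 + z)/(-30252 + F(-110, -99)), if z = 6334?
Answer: 25571/30273 ≈ 0.84468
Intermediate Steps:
F(G, U) = -21
(-31905 + z)/(-30252 + F(-110, -99)) = (-31905 + 6334)/(-30252 - 21) = -25571/(-30273) = -25571*(-1/30273) = 25571/30273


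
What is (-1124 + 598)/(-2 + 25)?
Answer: -526/23 ≈ -22.870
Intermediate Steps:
(-1124 + 598)/(-2 + 25) = -526/23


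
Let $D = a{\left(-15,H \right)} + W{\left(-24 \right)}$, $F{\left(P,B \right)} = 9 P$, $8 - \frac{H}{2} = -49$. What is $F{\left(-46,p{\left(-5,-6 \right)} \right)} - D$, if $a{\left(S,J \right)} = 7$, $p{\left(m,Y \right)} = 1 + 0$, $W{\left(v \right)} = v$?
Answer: $-397$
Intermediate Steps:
$H = 114$ ($H = 16 - -98 = 16 + 98 = 114$)
$p{\left(m,Y \right)} = 1$
$D = -17$ ($D = 7 - 24 = -17$)
$F{\left(-46,p{\left(-5,-6 \right)} \right)} - D = 9 \left(-46\right) - -17 = -414 + 17 = -397$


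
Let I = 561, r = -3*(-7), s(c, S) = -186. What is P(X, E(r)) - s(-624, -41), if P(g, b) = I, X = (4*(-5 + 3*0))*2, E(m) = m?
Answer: 747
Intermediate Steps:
r = 21
X = -40 (X = (4*(-5 + 0))*2 = (4*(-5))*2 = -20*2 = -40)
P(g, b) = 561
P(X, E(r)) - s(-624, -41) = 561 - 1*(-186) = 561 + 186 = 747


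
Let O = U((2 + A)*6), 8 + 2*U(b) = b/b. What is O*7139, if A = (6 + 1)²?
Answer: -49973/2 ≈ -24987.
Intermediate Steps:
A = 49 (A = 7² = 49)
U(b) = -7/2 (U(b) = -4 + (b/b)/2 = -4 + (½)*1 = -4 + ½ = -7/2)
O = -7/2 ≈ -3.5000
O*7139 = -7/2*7139 = -49973/2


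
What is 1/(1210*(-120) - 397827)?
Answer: -1/543027 ≈ -1.8415e-6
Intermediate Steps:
1/(1210*(-120) - 397827) = 1/(-145200 - 397827) = 1/(-543027) = -1/543027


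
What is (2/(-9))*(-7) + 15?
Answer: 149/9 ≈ 16.556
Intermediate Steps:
(2/(-9))*(-7) + 15 = (2*(-1/9))*(-7) + 15 = -2/9*(-7) + 15 = 14/9 + 15 = 149/9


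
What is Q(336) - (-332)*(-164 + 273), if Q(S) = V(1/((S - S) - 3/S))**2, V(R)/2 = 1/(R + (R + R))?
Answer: 1021370113/28224 ≈ 36188.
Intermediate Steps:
V(R) = 2/(3*R) (V(R) = 2/(R + (R + R)) = 2/(R + 2*R) = 2/((3*R)) = 2*(1/(3*R)) = 2/(3*R))
Q(S) = 4/S**2 (Q(S) = (2/(3*(1/((S - S) - 3/S))))**2 = (2/(3*(1/(0 - 3/S))))**2 = (2/(3*(1/(-3/S))))**2 = (2/(3*((-S/3))))**2 = (2*(-3/S)/3)**2 = (-2/S)**2 = 4/S**2)
Q(336) - (-332)*(-164 + 273) = 4/336**2 - (-332)*(-164 + 273) = 4*(1/112896) - (-332)*109 = 1/28224 - 1*(-36188) = 1/28224 + 36188 = 1021370113/28224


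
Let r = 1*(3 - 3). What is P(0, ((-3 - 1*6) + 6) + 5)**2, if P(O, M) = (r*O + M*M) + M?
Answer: 36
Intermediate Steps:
r = 0 (r = 1*0 = 0)
P(O, M) = M + M**2 (P(O, M) = (0*O + M*M) + M = (0 + M**2) + M = M**2 + M = M + M**2)
P(0, ((-3 - 1*6) + 6) + 5)**2 = ((((-3 - 1*6) + 6) + 5)*(1 + (((-3 - 1*6) + 6) + 5)))**2 = ((((-3 - 6) + 6) + 5)*(1 + (((-3 - 6) + 6) + 5)))**2 = (((-9 + 6) + 5)*(1 + ((-9 + 6) + 5)))**2 = ((-3 + 5)*(1 + (-3 + 5)))**2 = (2*(1 + 2))**2 = (2*3)**2 = 6**2 = 36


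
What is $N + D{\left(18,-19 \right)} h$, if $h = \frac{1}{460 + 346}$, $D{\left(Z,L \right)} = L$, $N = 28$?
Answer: $\frac{22549}{806} \approx 27.976$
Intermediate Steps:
$h = \frac{1}{806} \approx 0.0012407$
$N + D{\left(18,-19 \right)} h = 28 - \frac{19}{806} = \frac{22549}{806}$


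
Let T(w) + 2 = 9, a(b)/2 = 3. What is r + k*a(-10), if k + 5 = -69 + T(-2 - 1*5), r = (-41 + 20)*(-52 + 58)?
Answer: -528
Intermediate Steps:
a(b) = 6 (a(b) = 2*3 = 6)
r = -126 (r = -21*6 = -126)
T(w) = 7 (T(w) = -2 + 9 = 7)
k = -67 (k = -5 + (-69 + 7) = -5 - 62 = -67)
r + k*a(-10) = -126 - 67*6 = -126 - 402 = -528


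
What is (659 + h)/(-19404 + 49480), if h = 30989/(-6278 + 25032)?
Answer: 12389875/564045304 ≈ 0.021966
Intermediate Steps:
h = 30989/18754 ≈ 1.6524
(659 + h)/(-19404 + 49480) = (659 + 30989/18754)/(-19404 + 49480) = (12389875/18754)/30076 = (12389875/18754)*(1/30076) = 12389875/564045304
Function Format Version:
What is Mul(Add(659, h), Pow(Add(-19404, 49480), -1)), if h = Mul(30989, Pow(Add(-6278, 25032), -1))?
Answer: Rational(12389875, 564045304) ≈ 0.021966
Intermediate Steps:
h = Rational(30989, 18754) (h = Mul(30989, Pow(18754, -1)) = Mul(30989, Rational(1, 18754)) = Rational(30989, 18754) ≈ 1.6524)
Mul(Add(659, h), Pow(Add(-19404, 49480), -1)) = Mul(Add(659, Rational(30989, 18754)), Pow(Add(-19404, 49480), -1)) = Mul(Rational(12389875, 18754), Pow(30076, -1)) = Mul(Rational(12389875, 18754), Rational(1, 30076)) = Rational(12389875, 564045304)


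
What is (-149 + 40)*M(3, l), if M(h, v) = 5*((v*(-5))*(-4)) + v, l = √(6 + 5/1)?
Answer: -11009*√11 ≈ -36513.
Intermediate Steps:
l = √11 (l = √(6 + 5*1) = √(6 + 5) = √11 ≈ 3.3166)
M(h, v) = 101*v (M(h, v) = 5*(-5*v*(-4)) + v = 5*(20*v) + v = 100*v + v = 101*v)
(-149 + 40)*M(3, l) = (-149 + 40)*(101*√11) = -11009*√11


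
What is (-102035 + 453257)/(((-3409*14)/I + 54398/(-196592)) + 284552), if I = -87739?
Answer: 1009692156111056/818030169650841 ≈ 1.2343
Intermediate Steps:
(-102035 + 453257)/(((-3409*14)/I + 54398/(-196592)) + 284552) = (-102035 + 453257)/((-3409*14/(-87739) + 54398/(-196592)) + 284552) = 351222/((-47726*(-1/87739) + 54398*(-1/196592)) + 284552) = 351222/((47726/87739 - 27199/98296) + 284552) = 351222/(2304861835/8624392744 + 284552) = 351222/(2454090508952523/8624392744) = 351222*(8624392744/2454090508952523) = 1009692156111056/818030169650841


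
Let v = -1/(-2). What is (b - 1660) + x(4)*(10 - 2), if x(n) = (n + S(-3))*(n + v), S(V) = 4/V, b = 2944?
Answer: 1380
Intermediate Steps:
v = 1/2 (v = -1*(-1/2) = 1/2 ≈ 0.50000)
x(n) = (1/2 + n)*(-4/3 + n) (x(n) = (n + 4/(-3))*(n + 1/2) = (n + 4*(-1/3))*(1/2 + n) = (n - 4/3)*(1/2 + n) = (-4/3 + n)*(1/2 + n) = (1/2 + n)*(-4/3 + n))
(b - 1660) + x(4)*(10 - 2) = (2944 - 1660) + (-2/3 + 4**2 - 5/6*4)*(10 - 2) = 1284 + (-2/3 + 16 - 10/3)*8 = 1284 + 12*8 = 1284 + 96 = 1380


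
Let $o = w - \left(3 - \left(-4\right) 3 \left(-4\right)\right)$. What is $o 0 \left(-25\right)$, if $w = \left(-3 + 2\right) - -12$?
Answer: $0$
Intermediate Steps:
$w = 11$ ($w = -1 + 12 = 11$)
$o = 56$ ($o = 11 - \left(3 - \left(-4\right) 3 \left(-4\right)\right) = 11 - \left(3 - \left(-12\right) \left(-4\right)\right) = 11 - \left(3 - 48\right) = 11 - -45 = 11 + 45 = 56$)
$o 0 \left(-25\right) = 56 \cdot 0 \left(-25\right) = 0 \left(-25\right) = 0$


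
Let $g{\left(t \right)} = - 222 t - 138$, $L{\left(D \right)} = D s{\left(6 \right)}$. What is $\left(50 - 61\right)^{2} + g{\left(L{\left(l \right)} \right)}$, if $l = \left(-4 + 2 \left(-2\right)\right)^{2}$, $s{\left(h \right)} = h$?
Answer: $-85265$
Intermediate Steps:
$l = 64$ ($l = \left(-4 - 4\right)^{2} = \left(-8\right)^{2} = 64$)
$L{\left(D \right)} = 6 D$ ($L{\left(D \right)} = D 6 = 6 D$)
$g{\left(t \right)} = -138 - 222 t$
$\left(50 - 61\right)^{2} + g{\left(L{\left(l \right)} \right)} = \left(50 - 61\right)^{2} - \left(138 + 222 \cdot 6 \cdot 64\right) = \left(-11\right)^{2} - 85386 = 121 - 85386 = -85265$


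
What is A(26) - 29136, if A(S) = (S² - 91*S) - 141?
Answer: -30967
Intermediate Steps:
A(S) = -141 + S² - 91*S
A(26) - 29136 = (-141 + 26² - 91*26) - 29136 = (-141 + 676 - 2366) - 29136 = -1831 - 29136 = -30967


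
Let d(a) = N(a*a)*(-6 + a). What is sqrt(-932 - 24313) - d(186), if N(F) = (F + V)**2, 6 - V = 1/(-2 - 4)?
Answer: -215515788845 + 3*I*sqrt(2805) ≈ -2.1552e+11 + 158.89*I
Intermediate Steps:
V = 37/6 (V = 6 - 1/(-2 - 4) = 6 - 1/(-6) = 6 - 1*(-1/6) = 6 + 1/6 = 37/6 ≈ 6.1667)
N(F) = (37/6 + F)**2 (N(F) = (F + 37/6)**2 = (37/6 + F)**2)
d(a) = (37 + 6*a**2)**2*(-6 + a)/36 (d(a) = ((37 + 6*(a*a))**2/36)*(-6 + a) = ((37 + 6*a**2)**2/36)*(-6 + a) = (37 + 6*a**2)**2*(-6 + a)/36)
sqrt(-932 - 24313) - d(186) = sqrt(-932 - 24313) - (37 + 6*186**2)**2*(-6 + 186)/36 = sqrt(-25245) - (37 + 6*34596)**2*180/36 = 3*I*sqrt(2805) - (37 + 207576)**2*180/36 = 3*I*sqrt(2805) - 207613**2*180/36 = 3*I*sqrt(2805) - 43103157769*180/36 = 3*I*sqrt(2805) - 1*215515788845 = 3*I*sqrt(2805) - 215515788845 = -215515788845 + 3*I*sqrt(2805)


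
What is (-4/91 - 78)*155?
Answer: -1100810/91 ≈ -12097.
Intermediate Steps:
(-4/91 - 78)*155 = -7102/91*155 = -1100810/91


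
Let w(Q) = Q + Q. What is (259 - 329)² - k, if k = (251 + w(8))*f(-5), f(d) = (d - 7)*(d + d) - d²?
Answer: -20465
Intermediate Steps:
f(d) = -d² + 2*d*(-7 + d) (f(d) = (-7 + d)*(2*d) - d² = 2*d*(-7 + d) - d² = -d² + 2*d*(-7 + d))
w(Q) = 2*Q
k = 25365 (k = (251 + 2*8)*(-5*(-14 - 5)) = (251 + 16)*(-5*(-19)) = 267*95 = 25365)
(259 - 329)² - k = (259 - 329)² - 1*25365 = (-70)² - 25365 = 4900 - 25365 = -20465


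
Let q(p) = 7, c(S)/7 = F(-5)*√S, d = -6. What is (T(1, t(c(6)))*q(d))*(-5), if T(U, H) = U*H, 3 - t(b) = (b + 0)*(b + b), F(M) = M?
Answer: 514395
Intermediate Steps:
c(S) = -35*√S (c(S) = 7*(-5*√S) = -35*√S)
t(b) = 3 - 2*b² (t(b) = 3 - (b + 0)*(b + b) = 3 - b*2*b = 3 - 2*b²)
T(U, H) = H*U
(T(1, t(c(6)))*q(d))*(-5) = (((3 - 2*(-35*√6)²)*1)*7)*(-5) = (((3 - 2*7350)*1)*7)*(-5) = (((3 - 14700)*1)*7)*(-5) = (-14697*1*7)*(-5) = -14697*7*(-5) = -102879*(-5) = 514395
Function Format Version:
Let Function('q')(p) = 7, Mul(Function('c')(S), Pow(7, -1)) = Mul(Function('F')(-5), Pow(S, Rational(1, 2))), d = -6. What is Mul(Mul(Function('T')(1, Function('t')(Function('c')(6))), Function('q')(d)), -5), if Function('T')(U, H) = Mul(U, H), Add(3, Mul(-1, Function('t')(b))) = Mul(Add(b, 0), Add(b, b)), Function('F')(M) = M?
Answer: 514395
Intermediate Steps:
Function('c')(S) = Mul(-35, Pow(S, Rational(1, 2))) (Function('c')(S) = Mul(7, Mul(-5, Pow(S, Rational(1, 2)))) = Mul(-35, Pow(S, Rational(1, 2))))
Function('t')(b) = Add(3, Mul(-2, Pow(b, 2))) (Function('t')(b) = Add(3, Mul(-1, Mul(Add(b, 0), Add(b, b)))) = Add(3, Mul(-1, Mul(b, Mul(2, b)))) = Add(3, Mul(-1, Mul(2, Pow(b, 2)))) = Add(3, Mul(-2, Pow(b, 2))))
Function('T')(U, H) = Mul(H, U)
Mul(Mul(Function('T')(1, Function('t')(Function('c')(6))), Function('q')(d)), -5) = Mul(Mul(Mul(Add(3, Mul(-2, Pow(Mul(-35, Pow(6, Rational(1, 2))), 2))), 1), 7), -5) = Mul(Mul(Mul(Add(3, Mul(-2, 7350)), 1), 7), -5) = Mul(Mul(Mul(Add(3, -14700), 1), 7), -5) = Mul(Mul(Mul(-14697, 1), 7), -5) = Mul(Mul(-14697, 7), -5) = Mul(-102879, -5) = 514395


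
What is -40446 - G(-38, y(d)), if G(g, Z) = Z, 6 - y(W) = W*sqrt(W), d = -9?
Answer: -40452 - 27*I ≈ -40452.0 - 27.0*I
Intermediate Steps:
y(W) = 6 - W**(3/2) (y(W) = 6 - W*sqrt(W) = 6 - W**(3/2))
-40446 - G(-38, y(d)) = -40446 - (6 - (-9)**(3/2)) = -40446 - (6 - (-27)*I) = -40446 - (6 + 27*I) = -40446 + (-6 - 27*I) = -40452 - 27*I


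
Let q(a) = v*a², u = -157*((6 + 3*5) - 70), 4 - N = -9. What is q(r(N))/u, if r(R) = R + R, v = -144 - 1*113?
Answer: -173732/7693 ≈ -22.583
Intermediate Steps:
v = -257 (v = -144 - 113 = -257)
N = 13 (N = 4 - 1*(-9) = 4 + 9 = 13)
r(R) = 2*R
u = 7693 (u = -157*((6 + 15) - 70) = -157*(21 - 70) = -157*(-49) = 7693)
q(a) = -257*a²
q(r(N))/u = -257*(2*13)²/7693 = -257*26²*(1/7693) = -257*676*(1/7693) = -173732*1/7693 = -173732/7693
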